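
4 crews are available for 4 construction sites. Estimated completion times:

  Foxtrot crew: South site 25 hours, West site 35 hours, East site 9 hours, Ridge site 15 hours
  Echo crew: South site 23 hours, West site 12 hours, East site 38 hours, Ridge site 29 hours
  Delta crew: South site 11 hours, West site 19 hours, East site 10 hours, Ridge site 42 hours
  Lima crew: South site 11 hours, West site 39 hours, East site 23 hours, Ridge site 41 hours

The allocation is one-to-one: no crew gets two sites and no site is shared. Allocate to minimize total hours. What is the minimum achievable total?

Optimal: Foxtrot crew→Ridge site (15 hours), Echo crew→West site (12 hours), Delta crew→East site (10 hours), Lima crew→South site (11 hours) — total 15+12+10+11 = 48 hours.
Column-greedy (each site in turn goes to its cheapest remaining crew) gives 73 hours, worse by 25.
Next-best assignment: Foxtrot crew→Ridge site, Echo crew→West site, Delta crew→South site, Lima crew→East site = 61 hours.
No other one-to-one assignment undercuts 48 hours.

Min total: 48 hours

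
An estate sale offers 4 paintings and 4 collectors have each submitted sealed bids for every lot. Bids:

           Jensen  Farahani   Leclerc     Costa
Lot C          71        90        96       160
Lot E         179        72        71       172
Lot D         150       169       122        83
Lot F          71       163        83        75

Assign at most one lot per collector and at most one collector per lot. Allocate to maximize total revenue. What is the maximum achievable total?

Treat this as an assignment problem: match each collector to one lot.
Optimal: Jensen→Lot E ($179), Farahani→Lot F ($163), Leclerc→Lot D ($122), Costa→Lot C ($160) — total 179+163+122+160 = $624.
Row-greedy (each collector in turn takes its best remaining lot) gives $519, worse by 105.
Next-best assignment: Jensen→Lot E, Farahani→Lot D, Leclerc→Lot F, Costa→Lot C = $591.
Swapping Farahani↔Costa (Farahani→Lot C $90, Costa→Lot F $75) loses 158.

Max total: $624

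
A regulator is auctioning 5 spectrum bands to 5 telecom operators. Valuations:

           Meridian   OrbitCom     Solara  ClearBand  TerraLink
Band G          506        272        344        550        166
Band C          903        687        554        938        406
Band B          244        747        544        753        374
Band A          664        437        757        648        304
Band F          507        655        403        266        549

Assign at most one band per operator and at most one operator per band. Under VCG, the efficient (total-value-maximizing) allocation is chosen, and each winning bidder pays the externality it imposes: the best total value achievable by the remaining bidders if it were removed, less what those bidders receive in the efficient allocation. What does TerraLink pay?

TerraLink pays $111M.

Efficient allocation: Meridian→Band C ($903M), OrbitCom→Band B ($747M), Solara→Band A ($757M), ClearBand→Band G ($550M), TerraLink→Band F ($549M); total welfare W = $3506M.
TerraLink receives Band F at value $549M, so the others get W − 549 = $2957M.
Without TerraLink: best allocation of the remaining 4 bidders over all 5 bands is Meridian→Band C ($903M), OrbitCom→Band F ($655M), Solara→Band A ($757M), ClearBand→Band B ($753M), total $3068M.
VCG payment = (others' best without TerraLink) − (others' welfare with TerraLink) = 3068 − 2957 = $111M.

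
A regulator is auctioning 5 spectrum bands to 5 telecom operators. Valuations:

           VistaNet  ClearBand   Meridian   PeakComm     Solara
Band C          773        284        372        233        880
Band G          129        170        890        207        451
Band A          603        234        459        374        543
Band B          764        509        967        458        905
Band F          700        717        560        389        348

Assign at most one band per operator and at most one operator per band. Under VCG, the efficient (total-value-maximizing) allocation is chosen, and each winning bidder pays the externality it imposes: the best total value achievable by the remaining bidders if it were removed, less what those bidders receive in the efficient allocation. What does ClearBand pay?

Efficient allocation: VistaNet→Band C ($773M), ClearBand→Band F ($717M), Meridian→Band G ($890M), PeakComm→Band A ($374M), Solara→Band B ($905M); total welfare W = $3659M.
ClearBand receives Band F at value $717M, so the others get W − 717 = $2942M.
Without ClearBand: best allocation of the remaining 4 bidders over all 5 bands is VistaNet→Band C ($773M), Meridian→Band G ($890M), PeakComm→Band F ($389M), Solara→Band B ($905M), total $2957M.
VCG payment = (others' best without ClearBand) − (others' welfare with ClearBand) = 2957 − 2942 = $15M.

ClearBand pays $15M.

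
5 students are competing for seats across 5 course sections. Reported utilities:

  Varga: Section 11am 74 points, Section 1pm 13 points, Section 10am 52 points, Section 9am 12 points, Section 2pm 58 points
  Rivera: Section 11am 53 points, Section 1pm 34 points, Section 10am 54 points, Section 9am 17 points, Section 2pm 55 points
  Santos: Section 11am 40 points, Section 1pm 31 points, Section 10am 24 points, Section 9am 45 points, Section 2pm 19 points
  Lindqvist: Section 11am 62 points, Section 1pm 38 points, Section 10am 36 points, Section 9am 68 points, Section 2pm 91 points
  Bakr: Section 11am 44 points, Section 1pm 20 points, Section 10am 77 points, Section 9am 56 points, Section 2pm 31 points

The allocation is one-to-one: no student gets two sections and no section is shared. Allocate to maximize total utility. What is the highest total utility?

Optimal: Varga→Section 11am (74 points), Rivera→Section 1pm (34 points), Santos→Section 9am (45 points), Lindqvist→Section 2pm (91 points), Bakr→Section 10am (77 points) — total 74+34+45+91+77 = 321 points.
Column-greedy (each section in turn goes to its best remaining student) gives 289 points, worse by 32.

Maximum total: 321 points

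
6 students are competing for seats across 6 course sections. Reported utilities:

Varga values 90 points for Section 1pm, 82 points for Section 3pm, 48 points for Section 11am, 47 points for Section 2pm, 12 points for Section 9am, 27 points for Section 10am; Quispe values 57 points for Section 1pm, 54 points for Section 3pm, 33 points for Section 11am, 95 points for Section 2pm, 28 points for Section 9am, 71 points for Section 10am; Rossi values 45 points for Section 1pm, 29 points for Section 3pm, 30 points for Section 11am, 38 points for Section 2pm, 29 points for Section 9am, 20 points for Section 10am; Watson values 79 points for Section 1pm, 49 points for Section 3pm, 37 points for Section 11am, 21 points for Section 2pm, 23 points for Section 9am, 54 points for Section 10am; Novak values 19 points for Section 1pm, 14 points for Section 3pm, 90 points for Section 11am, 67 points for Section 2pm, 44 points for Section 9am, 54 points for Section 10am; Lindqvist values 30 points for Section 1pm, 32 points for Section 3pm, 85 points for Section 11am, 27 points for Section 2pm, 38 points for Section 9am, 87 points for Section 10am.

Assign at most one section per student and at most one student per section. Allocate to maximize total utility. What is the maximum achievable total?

Optimal: Varga→Section 3pm (82 points), Quispe→Section 2pm (95 points), Rossi→Section 9am (29 points), Watson→Section 1pm (79 points), Novak→Section 11am (90 points), Lindqvist→Section 10am (87 points) — total 82+95+29+79+90+87 = 462 points.
Row-greedy (each student in turn takes its best remaining section) gives 345 points, worse by 117.
Next-best assignment: Varga→Section 1pm, Quispe→Section 2pm, Rossi→Section 9am, Watson→Section 3pm, Novak→Section 11am, Lindqvist→Section 10am = 440 points.
No other one-to-one assignment exceeds 462 points.

Max total: 462 points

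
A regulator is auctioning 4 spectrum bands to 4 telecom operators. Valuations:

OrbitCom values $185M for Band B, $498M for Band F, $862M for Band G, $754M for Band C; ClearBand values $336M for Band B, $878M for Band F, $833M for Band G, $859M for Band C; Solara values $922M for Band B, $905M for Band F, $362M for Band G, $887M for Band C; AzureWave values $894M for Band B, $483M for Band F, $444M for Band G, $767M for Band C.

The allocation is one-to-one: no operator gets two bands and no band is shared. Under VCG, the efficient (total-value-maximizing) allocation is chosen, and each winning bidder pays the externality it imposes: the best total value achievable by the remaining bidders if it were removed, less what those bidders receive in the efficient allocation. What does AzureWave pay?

AzureWave pays $35M.

Efficient allocation: OrbitCom→Band G ($862M), ClearBand→Band F ($878M), Solara→Band C ($887M), AzureWave→Band B ($894M); total welfare W = $3521M.
AzureWave receives Band B at value $894M, so the others get W − 894 = $2627M.
Without AzureWave: best allocation of the remaining 3 bidders over all 4 bands is OrbitCom→Band G ($862M), ClearBand→Band F ($878M), Solara→Band B ($922M), total $2662M.
VCG payment = (others' best without AzureWave) − (others' welfare with AzureWave) = 2662 − 2627 = $35M.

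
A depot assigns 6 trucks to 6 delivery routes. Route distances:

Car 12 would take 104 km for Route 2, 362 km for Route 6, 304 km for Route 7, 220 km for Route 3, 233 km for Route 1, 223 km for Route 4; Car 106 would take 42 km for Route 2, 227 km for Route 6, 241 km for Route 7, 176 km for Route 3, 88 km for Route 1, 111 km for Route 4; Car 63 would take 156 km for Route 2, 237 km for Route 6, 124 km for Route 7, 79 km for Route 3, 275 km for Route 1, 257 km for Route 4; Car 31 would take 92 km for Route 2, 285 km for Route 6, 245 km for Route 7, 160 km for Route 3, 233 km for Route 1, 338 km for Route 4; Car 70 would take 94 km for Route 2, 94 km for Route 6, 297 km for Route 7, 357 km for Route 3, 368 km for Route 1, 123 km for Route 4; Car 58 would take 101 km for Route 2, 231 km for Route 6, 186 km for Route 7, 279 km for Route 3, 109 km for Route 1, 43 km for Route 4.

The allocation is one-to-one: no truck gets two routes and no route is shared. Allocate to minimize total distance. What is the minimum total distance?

Optimal: Car 12→Route 2 (104 km), Car 106→Route 1 (88 km), Car 63→Route 7 (124 km), Car 31→Route 3 (160 km), Car 70→Route 6 (94 km), Car 58→Route 4 (43 km) — total 104+88+124+160+94+43 = 613 km.
Column-greedy (each route in turn goes to its cheapest remaining truck) gives 752 km, worse by 139.
Every other assignment is strictly worse.

Minimum total: 613 km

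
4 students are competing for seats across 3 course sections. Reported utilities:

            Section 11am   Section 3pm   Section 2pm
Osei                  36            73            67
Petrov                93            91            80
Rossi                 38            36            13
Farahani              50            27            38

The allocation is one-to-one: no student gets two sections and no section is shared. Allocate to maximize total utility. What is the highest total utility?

This is the linear assignment problem.
Optimal: Farahani→Section 11am (50 points), Petrov→Section 3pm (91 points), Osei→Section 2pm (67 points) — total 50+91+67 = 208 points.
Row-greedy (each student in turn takes its best remaining section) gives 179 points, worse by 29.
Checked against all permutations: 208 points is optimal.

Max total: 208 points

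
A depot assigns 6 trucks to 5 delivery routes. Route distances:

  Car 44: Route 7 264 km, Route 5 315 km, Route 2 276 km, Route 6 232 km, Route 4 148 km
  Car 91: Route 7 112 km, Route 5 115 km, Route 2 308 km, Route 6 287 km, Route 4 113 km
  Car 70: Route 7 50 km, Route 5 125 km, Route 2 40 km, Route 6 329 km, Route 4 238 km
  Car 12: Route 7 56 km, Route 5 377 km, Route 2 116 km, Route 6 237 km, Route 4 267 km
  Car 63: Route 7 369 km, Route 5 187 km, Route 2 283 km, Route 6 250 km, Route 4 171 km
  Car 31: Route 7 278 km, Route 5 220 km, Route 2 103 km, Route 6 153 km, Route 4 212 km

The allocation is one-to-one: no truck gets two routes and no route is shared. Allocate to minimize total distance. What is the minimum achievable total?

Minimum total: 512 km

Treat this as an assignment problem: match each truck to one route.
Optimal: Car 12→Route 7 (56 km), Car 91→Route 5 (115 km), Car 70→Route 2 (40 km), Car 31→Route 6 (153 km), Car 44→Route 4 (148 km) — total 56+115+40+153+148 = 512 km.
Row-greedy (each truck in turn takes its cheapest remaining route) gives 724 km, worse by 212.
Next-best assignment: Car 12→Route 7, Car 91→Route 5, Car 70→Route 2, Car 31→Route 6, Car 63→Route 4 = 535 km.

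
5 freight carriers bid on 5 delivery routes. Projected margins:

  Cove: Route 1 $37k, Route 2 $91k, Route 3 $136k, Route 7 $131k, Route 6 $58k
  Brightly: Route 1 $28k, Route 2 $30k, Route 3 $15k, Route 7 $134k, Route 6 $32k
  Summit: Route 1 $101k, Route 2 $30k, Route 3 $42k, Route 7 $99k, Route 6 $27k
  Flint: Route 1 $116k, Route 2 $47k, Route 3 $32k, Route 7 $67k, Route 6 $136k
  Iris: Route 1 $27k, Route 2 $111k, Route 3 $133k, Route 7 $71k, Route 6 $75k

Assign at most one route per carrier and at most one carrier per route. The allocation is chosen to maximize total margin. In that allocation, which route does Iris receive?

Optimal: Cove→Route 3 ($136k), Brightly→Route 7 ($134k), Summit→Route 1 ($101k), Flint→Route 6 ($136k), Iris→Route 2 ($111k) — total 136+134+101+136+111 = $618k.
Column-greedy (each route in turn goes to its best remaining carrier) gives $524k, worse by 94.
Iris's own top route is Route 3 ($133k), but forcing Iris→Route 3 and reassigning the rest optimally gives only $595k — worse by 23.

Iris receives Route 2.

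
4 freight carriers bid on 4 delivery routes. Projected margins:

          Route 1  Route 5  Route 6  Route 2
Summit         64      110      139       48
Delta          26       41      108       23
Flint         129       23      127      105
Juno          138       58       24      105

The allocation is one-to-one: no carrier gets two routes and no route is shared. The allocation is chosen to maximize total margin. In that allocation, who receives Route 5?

Summit receives Route 5.

This is a one-to-one assignment (maximum-weight bipartite matching).
Optimal: Summit→Route 5 ($110k), Delta→Route 6 ($108k), Flint→Route 2 ($105k), Juno→Route 1 ($138k) — total 110+108+105+138 = $461k.
Column-greedy (each route in turn goes to its best remaining carrier) gives $398k, worse by 63.
Summit's own top route is Route 6 ($139k), but forcing Summit→Route 6 and reassigning the rest optimally gives only $423k — worse by 38.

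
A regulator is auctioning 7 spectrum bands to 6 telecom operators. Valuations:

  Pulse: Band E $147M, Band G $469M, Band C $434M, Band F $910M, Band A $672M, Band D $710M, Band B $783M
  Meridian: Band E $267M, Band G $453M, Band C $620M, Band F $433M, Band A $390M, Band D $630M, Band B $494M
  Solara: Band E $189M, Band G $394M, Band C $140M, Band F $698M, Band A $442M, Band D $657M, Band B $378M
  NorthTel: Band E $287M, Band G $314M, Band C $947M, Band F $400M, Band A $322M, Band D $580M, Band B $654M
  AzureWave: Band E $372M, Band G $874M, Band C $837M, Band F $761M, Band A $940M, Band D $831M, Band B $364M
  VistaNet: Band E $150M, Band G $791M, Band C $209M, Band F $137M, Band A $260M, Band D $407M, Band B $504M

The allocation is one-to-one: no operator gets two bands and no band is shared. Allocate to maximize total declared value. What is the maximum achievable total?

Max total: $4789M

Treat this as an assignment problem: match each operator to one band.
Optimal: Pulse→Band B ($783M), Meridian→Band D ($630M), Solara→Band F ($698M), NorthTel→Band C ($947M), AzureWave→Band A ($940M), VistaNet→Band G ($791M) — total 783+630+698+947+940+791 = $4789M.
Column-greedy (each band in turn goes to its best remaining operator) gives $4092M, worse by 697.
Next-best assignment: Pulse→Band F, Meridian→Band B, Solara→Band D, NorthTel→Band C, AzureWave→Band A, VistaNet→Band G = $4739M.
No other one-to-one assignment exceeds $4789M.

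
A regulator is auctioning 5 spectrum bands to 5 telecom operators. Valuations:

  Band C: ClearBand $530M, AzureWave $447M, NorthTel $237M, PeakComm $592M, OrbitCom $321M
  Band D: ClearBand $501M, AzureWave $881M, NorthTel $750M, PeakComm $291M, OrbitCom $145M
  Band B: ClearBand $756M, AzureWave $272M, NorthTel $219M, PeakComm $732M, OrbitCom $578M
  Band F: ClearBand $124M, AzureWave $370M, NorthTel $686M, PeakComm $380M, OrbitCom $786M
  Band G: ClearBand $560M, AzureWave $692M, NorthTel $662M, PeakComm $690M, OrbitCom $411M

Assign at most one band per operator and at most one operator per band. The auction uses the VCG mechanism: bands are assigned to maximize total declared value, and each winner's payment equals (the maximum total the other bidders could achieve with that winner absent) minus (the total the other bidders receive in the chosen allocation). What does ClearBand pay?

ClearBand pays $140M.

Efficient allocation: ClearBand→Band B ($756M), AzureWave→Band D ($881M), NorthTel→Band G ($662M), PeakComm→Band C ($592M), OrbitCom→Band F ($786M); total welfare W = $3677M.
ClearBand receives Band B at value $756M, so the others get W − 756 = $2921M.
Without ClearBand: best allocation of the remaining 4 bidders over all 5 bands is AzureWave→Band D ($881M), NorthTel→Band G ($662M), PeakComm→Band B ($732M), OrbitCom→Band F ($786M), total $3061M.
VCG payment = (others' best without ClearBand) − (others' welfare with ClearBand) = 3061 − 2921 = $140M.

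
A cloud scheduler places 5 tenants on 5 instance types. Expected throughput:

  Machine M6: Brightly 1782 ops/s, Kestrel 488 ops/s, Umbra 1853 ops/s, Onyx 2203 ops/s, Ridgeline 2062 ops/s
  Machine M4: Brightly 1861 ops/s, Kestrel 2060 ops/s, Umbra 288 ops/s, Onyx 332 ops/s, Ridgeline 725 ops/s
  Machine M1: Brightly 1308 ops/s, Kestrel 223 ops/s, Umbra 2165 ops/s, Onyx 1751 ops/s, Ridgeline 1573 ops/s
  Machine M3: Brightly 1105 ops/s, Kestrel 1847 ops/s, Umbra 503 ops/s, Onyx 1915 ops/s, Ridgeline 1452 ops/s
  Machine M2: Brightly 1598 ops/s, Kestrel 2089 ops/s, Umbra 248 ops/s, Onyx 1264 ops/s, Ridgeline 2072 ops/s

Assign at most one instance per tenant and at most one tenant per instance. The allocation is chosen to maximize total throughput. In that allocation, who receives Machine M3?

Kestrel receives Machine M3.

Optimal: Brightly→Machine M4 (1861 ops/s), Kestrel→Machine M3 (1847 ops/s), Umbra→Machine M1 (2165 ops/s), Onyx→Machine M6 (2203 ops/s), Ridgeline→Machine M2 (2072 ops/s) — total 1861+1847+2165+2203+2072 = 10148 ops/s.
Max-entry greedy (repeatedly take the single best remaining cell) gives 9770 ops/s, worse by 378.
Swapping Onyx↔Kestrel (Onyx→Machine M3 1915 ops/s, Kestrel→Machine M6 488 ops/s) loses 1647.
No other one-to-one assignment exceeds 10148 ops/s.
Kestrel's own top instance is Machine M2 (2089 ops/s), but forcing Kestrel→Machine M2 and reassigning the rest optimally gives only 10092 ops/s — worse by 56.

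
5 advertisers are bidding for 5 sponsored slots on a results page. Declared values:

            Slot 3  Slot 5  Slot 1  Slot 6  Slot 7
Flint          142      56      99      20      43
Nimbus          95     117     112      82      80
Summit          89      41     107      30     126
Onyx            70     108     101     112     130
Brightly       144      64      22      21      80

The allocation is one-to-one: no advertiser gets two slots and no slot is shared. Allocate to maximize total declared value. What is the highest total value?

Optimal: Flint→Slot 1 ($99), Nimbus→Slot 5 ($117), Summit→Slot 7 ($126), Onyx→Slot 6 ($112), Brightly→Slot 3 ($144) — total 99+117+126+112+144 = $598.
Column-greedy (each slot in turn goes to its best remaining advertiser) gives $523, worse by 75.
Next-best assignment: Flint→Slot 1, Nimbus→Slot 6, Summit→Slot 7, Onyx→Slot 5, Brightly→Slot 3 = $559.
Checked against all permutations: $598 is optimal.

Max total: $598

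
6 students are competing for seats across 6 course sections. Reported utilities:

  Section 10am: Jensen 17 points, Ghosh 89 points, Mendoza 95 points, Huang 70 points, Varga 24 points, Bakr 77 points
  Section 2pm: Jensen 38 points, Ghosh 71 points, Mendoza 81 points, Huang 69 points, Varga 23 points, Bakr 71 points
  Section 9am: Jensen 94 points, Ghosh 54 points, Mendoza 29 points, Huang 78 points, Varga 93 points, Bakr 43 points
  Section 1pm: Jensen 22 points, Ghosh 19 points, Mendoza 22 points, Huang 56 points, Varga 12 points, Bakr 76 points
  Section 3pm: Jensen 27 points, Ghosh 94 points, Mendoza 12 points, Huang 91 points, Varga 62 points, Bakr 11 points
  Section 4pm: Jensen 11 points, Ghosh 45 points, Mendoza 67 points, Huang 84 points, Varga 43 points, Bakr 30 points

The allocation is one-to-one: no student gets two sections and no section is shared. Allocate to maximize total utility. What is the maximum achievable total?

Max total: 486 points

Treat this as an assignment problem: match each student to one section.
Optimal: Jensen→Section 9am (94 points), Ghosh→Section 10am (89 points), Mendoza→Section 2pm (81 points), Huang→Section 4pm (84 points), Varga→Section 3pm (62 points), Bakr→Section 1pm (76 points) — total 94+89+81+84+62+76 = 486 points.
Max-entry greedy (repeatedly take the single best remaining cell) gives 466 points, worse by 20.
Next-best assignment: Jensen→Section 9am, Ghosh→Section 2pm, Mendoza→Section 10am, Huang→Section 4pm, Varga→Section 3pm, Bakr→Section 1pm = 482 points.
Every other assignment is strictly worse.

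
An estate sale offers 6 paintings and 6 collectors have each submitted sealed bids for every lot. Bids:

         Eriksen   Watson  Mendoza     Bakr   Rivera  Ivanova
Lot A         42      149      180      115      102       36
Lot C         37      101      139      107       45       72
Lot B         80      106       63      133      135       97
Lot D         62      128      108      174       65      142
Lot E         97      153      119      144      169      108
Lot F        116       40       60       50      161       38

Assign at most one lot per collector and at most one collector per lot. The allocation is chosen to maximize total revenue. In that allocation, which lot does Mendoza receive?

Mendoza receives Lot C.

Treat this as an assignment problem: match each collector to one lot.
Optimal: Eriksen→Lot F ($116), Watson→Lot A ($149), Mendoza→Lot C ($139), Bakr→Lot B ($133), Rivera→Lot E ($169), Ivanova→Lot D ($142) — total 116+149+139+133+169+142 = $848.
Row-greedy (each collector in turn takes its best remaining lot) gives $830, worse by 18.
Every other assignment is strictly worse.
Mendoza's own top lot is Lot A ($180), but forcing Mendoza→Lot A and reassigning the rest optimally gives only $841 — worse by 7.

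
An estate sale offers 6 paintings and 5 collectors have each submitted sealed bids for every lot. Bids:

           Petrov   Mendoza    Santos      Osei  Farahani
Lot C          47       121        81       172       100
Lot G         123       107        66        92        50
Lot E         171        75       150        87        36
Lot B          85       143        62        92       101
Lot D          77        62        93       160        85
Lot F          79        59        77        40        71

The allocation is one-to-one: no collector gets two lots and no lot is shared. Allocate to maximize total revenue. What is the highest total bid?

Optimal: Petrov→Lot G ($123), Mendoza→Lot B ($143), Santos→Lot E ($150), Osei→Lot D ($160), Farahani→Lot C ($100) — total 123+143+150+160+100 = $676.
Column-greedy (each lot in turn goes to its best remaining collector) gives $673, worse by 3.

Max total: $676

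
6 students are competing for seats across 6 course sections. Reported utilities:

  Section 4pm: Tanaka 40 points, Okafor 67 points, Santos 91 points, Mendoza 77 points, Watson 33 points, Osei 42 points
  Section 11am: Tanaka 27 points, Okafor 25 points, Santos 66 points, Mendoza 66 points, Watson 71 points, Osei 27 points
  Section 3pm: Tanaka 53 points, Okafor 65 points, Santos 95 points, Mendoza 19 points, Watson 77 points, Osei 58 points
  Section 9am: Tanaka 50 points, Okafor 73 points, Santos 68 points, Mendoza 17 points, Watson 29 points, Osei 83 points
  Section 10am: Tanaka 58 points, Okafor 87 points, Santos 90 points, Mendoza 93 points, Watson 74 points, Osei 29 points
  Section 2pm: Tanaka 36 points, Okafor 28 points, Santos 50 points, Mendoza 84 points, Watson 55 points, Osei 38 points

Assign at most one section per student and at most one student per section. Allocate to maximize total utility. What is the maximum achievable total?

Maximum total: 469 points

Optimal: Tanaka→Section 3pm (53 points), Okafor→Section 10am (87 points), Santos→Section 4pm (91 points), Mendoza→Section 2pm (84 points), Watson→Section 11am (71 points), Osei→Section 9am (83 points) — total 53+87+91+84+71+83 = 469 points.
Swapping Tanaka↔Okafor (Tanaka→Section 10am 58 points, Okafor→Section 3pm 65 points) loses 17.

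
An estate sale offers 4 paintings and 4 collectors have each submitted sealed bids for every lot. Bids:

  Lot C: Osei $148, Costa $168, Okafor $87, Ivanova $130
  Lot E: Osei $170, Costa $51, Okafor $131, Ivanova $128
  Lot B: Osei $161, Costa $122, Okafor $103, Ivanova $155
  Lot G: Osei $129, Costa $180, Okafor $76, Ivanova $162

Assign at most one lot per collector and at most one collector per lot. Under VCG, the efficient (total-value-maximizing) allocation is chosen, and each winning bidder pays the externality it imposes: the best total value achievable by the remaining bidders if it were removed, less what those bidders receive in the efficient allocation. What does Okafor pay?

Efficient allocation: Osei→Lot B ($161), Costa→Lot C ($168), Okafor→Lot E ($131), Ivanova→Lot G ($162); total welfare W = $622.
Okafor receives Lot E at value $131, so the others get W − 131 = $491.
Without Okafor: best allocation of the remaining 3 bidders over all 4 lots is Osei→Lot E ($170), Costa→Lot G ($180), Ivanova→Lot B ($155), total $505.
VCG payment = (others' best without Okafor) − (others' welfare with Okafor) = 505 − 491 = $14.

Okafor pays $14.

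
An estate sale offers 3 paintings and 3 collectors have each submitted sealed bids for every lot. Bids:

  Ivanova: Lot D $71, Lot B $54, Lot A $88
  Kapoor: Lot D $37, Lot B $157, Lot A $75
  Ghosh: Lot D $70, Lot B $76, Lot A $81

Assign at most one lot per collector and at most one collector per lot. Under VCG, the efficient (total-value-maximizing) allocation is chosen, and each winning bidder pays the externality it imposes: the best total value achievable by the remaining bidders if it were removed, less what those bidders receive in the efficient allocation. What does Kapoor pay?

Efficient allocation: Ivanova→Lot A ($88), Kapoor→Lot B ($157), Ghosh→Lot D ($70); total welfare W = $315.
Kapoor receives Lot B at value $157, so the others get W − 157 = $158.
Without Kapoor: best allocation of the remaining 2 bidders over all 3 lots is Ivanova→Lot A ($88), Ghosh→Lot B ($76), total $164.
VCG payment = (others' best without Kapoor) − (others' welfare with Kapoor) = 164 − 158 = $6.

Kapoor pays $6.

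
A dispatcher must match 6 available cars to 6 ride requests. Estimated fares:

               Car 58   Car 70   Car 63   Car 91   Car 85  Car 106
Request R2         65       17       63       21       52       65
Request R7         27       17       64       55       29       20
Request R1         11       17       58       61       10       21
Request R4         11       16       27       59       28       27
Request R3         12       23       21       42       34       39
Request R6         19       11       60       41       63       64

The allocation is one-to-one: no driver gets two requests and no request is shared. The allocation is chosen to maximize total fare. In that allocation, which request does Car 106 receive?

Car 106 receives Request R3.

This is the linear assignment problem.
Optimal: Car 58→Request R2 ($65), Car 70→Request R4 ($16), Car 63→Request R7 ($64), Car 91→Request R1 ($61), Car 85→Request R6 ($63), Car 106→Request R3 ($39) — total 65+16+64+61+63+39 = $308.
Column-greedy (each request in turn goes to its best remaining driver) gives $268, worse by 40.
Swapping Car 58↔Car 70 (Car 58→Request R4 $11, Car 70→Request R2 $17) loses 53.
Car 106's own top request is Request R2 ($65), but forcing Car 106→Request R2 and reassigning the rest optimally gives only $295 — worse by 13.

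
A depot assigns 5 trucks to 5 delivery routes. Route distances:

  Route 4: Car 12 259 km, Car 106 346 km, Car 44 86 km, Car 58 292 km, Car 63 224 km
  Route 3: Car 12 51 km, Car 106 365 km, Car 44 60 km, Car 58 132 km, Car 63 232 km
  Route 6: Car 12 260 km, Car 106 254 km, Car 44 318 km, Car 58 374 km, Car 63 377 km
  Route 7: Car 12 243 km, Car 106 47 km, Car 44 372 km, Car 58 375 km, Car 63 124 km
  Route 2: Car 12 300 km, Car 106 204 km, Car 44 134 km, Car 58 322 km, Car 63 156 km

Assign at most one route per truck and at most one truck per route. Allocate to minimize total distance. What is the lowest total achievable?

Minimum total: 681 km

Optimal: Car 12→Route 6 (260 km), Car 106→Route 7 (47 km), Car 44→Route 4 (86 km), Car 58→Route 3 (132 km), Car 63→Route 2 (156 km) — total 260+47+86+132+156 = 681 km.
Row-greedy (each truck in turn takes its cheapest remaining route) gives 883 km, worse by 202.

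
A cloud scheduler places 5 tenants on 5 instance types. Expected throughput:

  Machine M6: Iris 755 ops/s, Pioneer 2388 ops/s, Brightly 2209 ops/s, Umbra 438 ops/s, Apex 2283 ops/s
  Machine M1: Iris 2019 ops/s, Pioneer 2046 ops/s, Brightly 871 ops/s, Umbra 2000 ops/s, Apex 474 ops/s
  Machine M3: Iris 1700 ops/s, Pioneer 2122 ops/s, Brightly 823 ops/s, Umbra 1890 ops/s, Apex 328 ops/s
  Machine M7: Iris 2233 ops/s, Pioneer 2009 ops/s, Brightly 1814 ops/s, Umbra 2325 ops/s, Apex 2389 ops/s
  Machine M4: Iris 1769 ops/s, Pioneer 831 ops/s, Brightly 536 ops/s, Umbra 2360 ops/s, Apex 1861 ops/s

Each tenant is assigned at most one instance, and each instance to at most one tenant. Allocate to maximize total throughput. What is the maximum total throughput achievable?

Optimal: Iris→Machine M1 (2019 ops/s), Pioneer→Machine M3 (2122 ops/s), Brightly→Machine M6 (2209 ops/s), Umbra→Machine M4 (2360 ops/s), Apex→Machine M7 (2389 ops/s) — total 2019+2122+2209+2360+2389 = 11099 ops/s.
Next-best assignment: Iris→Machine M3, Pioneer→Machine M1, Brightly→Machine M6, Umbra→Machine M4, Apex→Machine M7 = 10704 ops/s.
Every other assignment is strictly worse.

Max total: 11099 ops/s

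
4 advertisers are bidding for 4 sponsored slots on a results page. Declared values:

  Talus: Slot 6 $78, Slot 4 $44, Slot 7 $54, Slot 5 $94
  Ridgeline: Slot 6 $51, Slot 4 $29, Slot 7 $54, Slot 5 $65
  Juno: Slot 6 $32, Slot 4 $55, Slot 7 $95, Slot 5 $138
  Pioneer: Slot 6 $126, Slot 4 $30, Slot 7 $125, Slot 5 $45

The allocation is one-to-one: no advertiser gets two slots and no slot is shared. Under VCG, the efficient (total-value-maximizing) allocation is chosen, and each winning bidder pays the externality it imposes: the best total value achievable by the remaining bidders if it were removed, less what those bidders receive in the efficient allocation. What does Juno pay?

Efficient allocation: Talus→Slot 6 ($78), Ridgeline→Slot 4 ($29), Juno→Slot 5 ($138), Pioneer→Slot 7 ($125); total welfare W = $370.
Juno receives Slot 5 at value $138, so the others get W − 138 = $232.
Without Juno: best allocation of the remaining 3 bidders over all 4 slots is Talus→Slot 5 ($94), Ridgeline→Slot 7 ($54), Pioneer→Slot 6 ($126), total $274.
VCG payment = (others' best without Juno) − (others' welfare with Juno) = 274 − 232 = $42.

Juno pays $42.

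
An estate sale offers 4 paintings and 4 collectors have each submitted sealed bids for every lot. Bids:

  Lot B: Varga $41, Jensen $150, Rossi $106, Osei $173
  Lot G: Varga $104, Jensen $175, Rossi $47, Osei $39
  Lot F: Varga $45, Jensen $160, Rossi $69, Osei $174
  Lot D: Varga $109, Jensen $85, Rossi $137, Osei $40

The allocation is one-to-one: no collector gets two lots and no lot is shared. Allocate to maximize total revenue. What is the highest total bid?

Max total: $574

Optimal: Varga→Lot G ($104), Jensen→Lot F ($160), Rossi→Lot D ($137), Osei→Lot B ($173) — total 104+160+137+173 = $574.
Column-greedy (each lot in turn goes to its best remaining collector) gives $526, worse by 48.
Next-best assignment: Varga→Lot G, Jensen→Lot B, Rossi→Lot D, Osei→Lot F = $565.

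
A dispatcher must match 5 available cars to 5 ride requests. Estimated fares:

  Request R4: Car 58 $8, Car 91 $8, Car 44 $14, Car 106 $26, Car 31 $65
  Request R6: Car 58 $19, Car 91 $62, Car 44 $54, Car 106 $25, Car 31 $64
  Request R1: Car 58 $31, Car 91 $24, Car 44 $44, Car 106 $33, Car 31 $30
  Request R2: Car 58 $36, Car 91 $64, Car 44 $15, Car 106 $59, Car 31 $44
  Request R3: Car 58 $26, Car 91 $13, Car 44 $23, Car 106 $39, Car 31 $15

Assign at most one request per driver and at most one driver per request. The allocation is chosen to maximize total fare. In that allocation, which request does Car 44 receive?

Optimal: Car 58→Request R3 ($26), Car 91→Request R6 ($62), Car 44→Request R1 ($44), Car 106→Request R2 ($59), Car 31→Request R4 ($65) — total 26+62+44+59+65 = $256.
Max-entry greedy (repeatedly take the single best remaining cell) gives $253, worse by 3.
Swapping Car 58↔Car 44 (Car 58→Request R1 $31, Car 44→Request R3 $23) loses 16.
Car 44's own top request is Request R6 ($54), but forcing Car 44→Request R6 and reassigning the rest optimally gives only $253 — worse by 3.

Car 44 receives Request R1.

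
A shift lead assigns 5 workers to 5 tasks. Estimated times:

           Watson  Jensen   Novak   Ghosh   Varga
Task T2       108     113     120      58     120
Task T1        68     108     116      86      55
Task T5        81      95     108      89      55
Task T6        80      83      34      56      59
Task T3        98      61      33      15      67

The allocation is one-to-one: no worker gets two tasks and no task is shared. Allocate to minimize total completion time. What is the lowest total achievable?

Min total: 276 min

Optimal: Watson→Task T1 (68 min), Jensen→Task T3 (61 min), Novak→Task T6 (34 min), Ghosh→Task T2 (58 min), Varga→Task T5 (55 min) — total 68+61+34+58+55 = 276 min.
Column-greedy (each task in turn goes to its cheapest remaining worker) gives 289 min, worse by 13.
Checked against all permutations: 276 min is optimal.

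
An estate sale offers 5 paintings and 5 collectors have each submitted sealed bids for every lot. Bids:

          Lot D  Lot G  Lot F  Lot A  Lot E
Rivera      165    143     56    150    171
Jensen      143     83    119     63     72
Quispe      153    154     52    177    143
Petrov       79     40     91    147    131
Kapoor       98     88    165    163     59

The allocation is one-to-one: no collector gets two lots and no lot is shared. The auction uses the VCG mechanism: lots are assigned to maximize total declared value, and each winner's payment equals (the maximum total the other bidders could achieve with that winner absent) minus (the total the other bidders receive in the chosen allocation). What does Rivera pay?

Efficient allocation: Rivera→Lot E ($171), Jensen→Lot D ($143), Quispe→Lot G ($154), Petrov→Lot A ($147), Kapoor→Lot F ($165); total welfare W = $780.
Rivera receives Lot E at value $171, so the others get W − 171 = $609.
Without Rivera: best allocation of the remaining 4 bidders over all 5 lots is Jensen→Lot D ($143), Quispe→Lot A ($177), Petrov→Lot E ($131), Kapoor→Lot F ($165), total $616.
VCG payment = (others' best without Rivera) − (others' welfare with Rivera) = 616 − 609 = $7.

Rivera pays $7.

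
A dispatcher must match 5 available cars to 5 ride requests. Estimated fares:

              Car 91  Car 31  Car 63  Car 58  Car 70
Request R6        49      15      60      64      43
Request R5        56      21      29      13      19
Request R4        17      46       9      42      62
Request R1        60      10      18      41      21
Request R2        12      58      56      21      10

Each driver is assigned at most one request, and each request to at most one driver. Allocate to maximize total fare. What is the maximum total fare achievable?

Max total: $277

This is a one-to-one assignment (maximum-weight bipartite matching).
Optimal: Car 91→Request R5 ($56), Car 31→Request R2 ($58), Car 63→Request R6 ($60), Car 58→Request R1 ($41), Car 70→Request R4 ($62) — total 56+58+60+41+62 = $277.
Max-entry greedy (repeatedly take the single best remaining cell) gives $273, worse by 4.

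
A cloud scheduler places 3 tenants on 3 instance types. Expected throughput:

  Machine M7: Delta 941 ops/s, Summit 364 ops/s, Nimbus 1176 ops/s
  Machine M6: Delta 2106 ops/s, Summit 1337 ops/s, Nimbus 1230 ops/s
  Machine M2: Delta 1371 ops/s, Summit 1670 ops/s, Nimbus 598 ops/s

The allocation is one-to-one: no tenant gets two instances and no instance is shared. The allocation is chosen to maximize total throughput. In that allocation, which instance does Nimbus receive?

Nimbus receives Machine M7.

Optimal: Delta→Machine M6 (2106 ops/s), Summit→Machine M2 (1670 ops/s), Nimbus→Machine M7 (1176 ops/s) — total 2106+1670+1176 = 4952 ops/s.
Swapping Nimbus↔Delta (Nimbus→Machine M6 1230 ops/s, Delta→Machine M7 941 ops/s) loses 1111.
Nimbus's own top instance is Machine M6 (1230 ops/s), but forcing Nimbus→Machine M6 and reassigning the rest optimally gives only 3841 ops/s — worse by 1111.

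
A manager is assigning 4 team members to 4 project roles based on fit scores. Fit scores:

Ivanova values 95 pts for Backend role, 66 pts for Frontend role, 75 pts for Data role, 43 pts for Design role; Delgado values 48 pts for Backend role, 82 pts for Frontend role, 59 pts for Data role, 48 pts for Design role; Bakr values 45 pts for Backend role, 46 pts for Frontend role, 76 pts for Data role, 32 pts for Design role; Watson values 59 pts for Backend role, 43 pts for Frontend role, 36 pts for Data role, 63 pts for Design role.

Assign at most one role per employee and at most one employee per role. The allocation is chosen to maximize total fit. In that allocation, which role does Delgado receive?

Delgado receives Frontend role.

Treat this as an assignment problem: match each employee to one role.
Optimal: Ivanova→Backend role (95 pts), Delgado→Frontend role (82 pts), Bakr→Data role (76 pts), Watson→Design role (63 pts) — total 95+82+76+63 = 316 pts.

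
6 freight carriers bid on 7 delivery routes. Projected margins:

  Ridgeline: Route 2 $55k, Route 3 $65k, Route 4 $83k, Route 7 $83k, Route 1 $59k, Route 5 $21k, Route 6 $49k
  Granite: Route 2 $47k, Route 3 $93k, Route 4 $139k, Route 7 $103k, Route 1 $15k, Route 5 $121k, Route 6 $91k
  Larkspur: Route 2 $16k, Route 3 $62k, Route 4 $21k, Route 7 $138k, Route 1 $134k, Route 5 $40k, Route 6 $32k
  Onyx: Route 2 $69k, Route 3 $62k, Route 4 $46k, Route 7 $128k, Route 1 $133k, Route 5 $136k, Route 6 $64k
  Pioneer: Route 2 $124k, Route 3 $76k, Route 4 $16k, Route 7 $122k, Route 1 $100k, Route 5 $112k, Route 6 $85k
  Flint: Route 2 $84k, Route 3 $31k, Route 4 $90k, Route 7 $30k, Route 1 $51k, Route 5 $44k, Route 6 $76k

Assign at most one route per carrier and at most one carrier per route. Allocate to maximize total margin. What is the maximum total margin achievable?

Maximum total: $692k

This is the linear assignment problem.
Optimal: Ridgeline→Route 7 ($83k), Granite→Route 4 ($139k), Larkspur→Route 1 ($134k), Onyx→Route 5 ($136k), Pioneer→Route 2 ($124k), Flint→Route 6 ($76k) — total 83+139+134+136+124+76 = $692k.
Row-greedy (each carrier in turn takes its best remaining route) gives $675k, worse by 17.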